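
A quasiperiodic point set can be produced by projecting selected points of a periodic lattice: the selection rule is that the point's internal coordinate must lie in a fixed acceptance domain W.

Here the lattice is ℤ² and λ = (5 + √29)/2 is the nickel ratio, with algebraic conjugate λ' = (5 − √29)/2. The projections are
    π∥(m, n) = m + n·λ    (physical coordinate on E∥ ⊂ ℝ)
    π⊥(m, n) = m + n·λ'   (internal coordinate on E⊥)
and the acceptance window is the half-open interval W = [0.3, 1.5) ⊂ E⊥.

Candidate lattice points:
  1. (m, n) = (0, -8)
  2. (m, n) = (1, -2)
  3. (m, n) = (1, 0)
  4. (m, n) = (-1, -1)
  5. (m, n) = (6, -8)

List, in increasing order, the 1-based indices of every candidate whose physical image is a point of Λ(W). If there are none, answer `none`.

Numerically λ ≈ 5.192582 and λ' = −1/λ ≈ -0.192582.
candidate 1: (m,n)=(0,-8) → π∥ = 0-8·λ ≈ -41.540659, π⊥ = 0-8·λ' ≈ 1.540659 ∉ [0.3, 1.5) ⇒ out
candidate 2: (m,n)=(1,-2) → π∥ = 1-2·λ ≈ -9.385165, π⊥ = 1-2·λ' ≈ 1.385165 ∈ [0.3, 1.5) ⇒ IN Λ
candidate 3: (m,n)=(1,0) → π∥ = 1+0·λ ≈ 1.000000, π⊥ = 1+0·λ' ≈ 1.000000 ∈ [0.3, 1.5) ⇒ IN Λ
candidate 4: (m,n)=(-1,-1) → π∥ = -1-1·λ ≈ -6.192582, π⊥ = -1-1·λ' ≈ -0.807418 ∉ [0.3, 1.5) ⇒ out
candidate 5: (m,n)=(6,-8) → π∥ = 6-8·λ ≈ -35.540659, π⊥ = 6-8·λ' ≈ 7.540659 ∉ [0.3, 1.5) ⇒ out

2, 3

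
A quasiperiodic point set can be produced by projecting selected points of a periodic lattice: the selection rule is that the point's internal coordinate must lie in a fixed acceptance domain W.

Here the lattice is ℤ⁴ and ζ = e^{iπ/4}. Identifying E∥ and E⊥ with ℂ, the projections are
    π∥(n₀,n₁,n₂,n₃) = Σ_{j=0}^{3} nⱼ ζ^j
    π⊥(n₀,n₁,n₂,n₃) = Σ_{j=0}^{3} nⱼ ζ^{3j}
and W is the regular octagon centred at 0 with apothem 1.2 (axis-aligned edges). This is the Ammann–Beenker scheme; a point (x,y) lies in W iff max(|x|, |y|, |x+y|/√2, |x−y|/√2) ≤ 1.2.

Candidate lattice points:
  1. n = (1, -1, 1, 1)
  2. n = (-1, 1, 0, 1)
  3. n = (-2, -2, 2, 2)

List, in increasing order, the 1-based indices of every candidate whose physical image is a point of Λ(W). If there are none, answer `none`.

π⊥(n) = n₀ + n₁ζ³ + n₂ζ⁶ + n₃ζ⁹ where ζ = e^{iπ/4}.
#1 (1, -1, 1, 1): internal (2.4142, -1.0000); octagon support 2.4142 vs apothem 1.2 → ∉ W
#2 (-1, 1, 0, 1): internal (-1.0000, 1.4142); octagon support 1.7071 vs apothem 1.2 → ∉ W
#3 (-2, -2, 2, 2): internal (0.8284, -2.0000); octagon support 2.0000 vs apothem 1.2 → ∉ W

none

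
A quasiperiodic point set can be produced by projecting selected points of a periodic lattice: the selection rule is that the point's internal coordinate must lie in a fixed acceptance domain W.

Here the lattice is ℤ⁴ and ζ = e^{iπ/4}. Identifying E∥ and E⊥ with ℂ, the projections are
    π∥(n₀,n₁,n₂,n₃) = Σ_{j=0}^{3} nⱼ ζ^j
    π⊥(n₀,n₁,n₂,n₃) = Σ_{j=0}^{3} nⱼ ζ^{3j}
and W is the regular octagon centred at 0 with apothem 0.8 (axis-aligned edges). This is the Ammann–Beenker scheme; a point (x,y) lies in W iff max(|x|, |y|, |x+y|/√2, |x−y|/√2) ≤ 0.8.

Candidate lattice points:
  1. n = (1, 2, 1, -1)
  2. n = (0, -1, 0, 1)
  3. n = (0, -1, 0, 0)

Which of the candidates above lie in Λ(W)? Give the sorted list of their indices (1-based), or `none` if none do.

none

π⊥(n) = n₀ + n₁ζ³ + n₂ζ⁶ + n₃ζ⁹ where ζ = e^{iπ/4}.
candidate 1: n = (1, 2, 1, -1) → π⊥ ≈ (-1.121320, -0.292893); max(|x|,|y|,|x±y|/√2) = 1.121320 > 0.8 ⇒ ∉ W
candidate 2: n = (0, -1, 0, 1) → π⊥ ≈ (+1.414214, +0.000000); max(|x|,|y|,|x±y|/√2) = 1.414214 > 0.8 ⇒ ∉ W
candidate 3: n = (0, -1, 0, 0) → π⊥ ≈ (+0.707107, -0.707107); max(|x|,|y|,|x±y|/√2) = 1.000000 > 0.8 ⇒ ∉ W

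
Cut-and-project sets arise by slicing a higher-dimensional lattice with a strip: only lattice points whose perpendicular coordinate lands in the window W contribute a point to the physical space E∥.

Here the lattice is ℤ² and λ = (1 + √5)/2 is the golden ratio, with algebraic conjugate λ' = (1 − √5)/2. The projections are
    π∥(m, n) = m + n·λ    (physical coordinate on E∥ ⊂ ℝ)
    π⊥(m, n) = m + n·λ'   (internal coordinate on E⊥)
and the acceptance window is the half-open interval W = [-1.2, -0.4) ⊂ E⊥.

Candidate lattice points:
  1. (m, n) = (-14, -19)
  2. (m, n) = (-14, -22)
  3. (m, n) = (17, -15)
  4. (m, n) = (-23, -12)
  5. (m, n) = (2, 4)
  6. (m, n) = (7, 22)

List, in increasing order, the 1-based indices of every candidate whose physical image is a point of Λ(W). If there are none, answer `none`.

Compute λ' = (1−√5)/2 = -0.61803, so π⊥(m,n) = m -0.61803·n.
[1] lift (-14,-19): star map gives -2.25735; window check -1.2 ≤ -2.25735 < -0.4 is false → out
[2] lift (-14,-22): star map gives -0.40325; window check -1.2 ≤ -0.40325 < -0.4 is true → IN Λ
[3] lift (17,-15): star map gives 26.27051; window check -1.2 ≤ 26.27051 < -0.4 is false → out
[4] lift (-23,-12): star map gives -15.58359; window check -1.2 ≤ -15.58359 < -0.4 is false → out
[5] lift (2,4): star map gives -0.47214; window check -1.2 ≤ -0.47214 < -0.4 is true → IN Λ
[6] lift (7,22): star map gives -6.59675; window check -1.2 ≤ -6.59675 < -0.4 is false → out

2, 5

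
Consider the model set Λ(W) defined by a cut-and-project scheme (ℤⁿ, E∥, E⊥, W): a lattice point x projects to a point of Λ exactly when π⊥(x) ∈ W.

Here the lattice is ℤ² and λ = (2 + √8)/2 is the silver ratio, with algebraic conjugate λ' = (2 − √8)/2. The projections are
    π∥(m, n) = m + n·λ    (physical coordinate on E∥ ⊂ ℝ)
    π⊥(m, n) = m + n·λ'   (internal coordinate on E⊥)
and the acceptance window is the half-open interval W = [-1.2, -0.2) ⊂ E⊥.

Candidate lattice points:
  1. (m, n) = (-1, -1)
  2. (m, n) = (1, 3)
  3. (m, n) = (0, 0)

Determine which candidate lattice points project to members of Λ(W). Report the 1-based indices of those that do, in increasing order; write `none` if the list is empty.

1, 2

λ' = (2−√8)/2 ≈ -0.414214.
candidate 1: (m,n)=(-1,-1) → π∥ = -1-1·λ ≈ -3.414214, π⊥ = -1-1·λ' ≈ -0.585786 ∈ [-1.2, -0.2) ⇒ IN Λ
candidate 2: (m,n)=(1,3) → π∥ = 1+3·λ ≈ 8.242641, π⊥ = 1+3·λ' ≈ -0.242641 ∈ [-1.2, -0.2) ⇒ IN Λ
candidate 3: (m,n)=(0,0) → π∥ = 0+0·λ ≈ 0.000000, π⊥ = 0+0·λ' ≈ 0.000000 ∉ [-1.2, -0.2) ⇒ out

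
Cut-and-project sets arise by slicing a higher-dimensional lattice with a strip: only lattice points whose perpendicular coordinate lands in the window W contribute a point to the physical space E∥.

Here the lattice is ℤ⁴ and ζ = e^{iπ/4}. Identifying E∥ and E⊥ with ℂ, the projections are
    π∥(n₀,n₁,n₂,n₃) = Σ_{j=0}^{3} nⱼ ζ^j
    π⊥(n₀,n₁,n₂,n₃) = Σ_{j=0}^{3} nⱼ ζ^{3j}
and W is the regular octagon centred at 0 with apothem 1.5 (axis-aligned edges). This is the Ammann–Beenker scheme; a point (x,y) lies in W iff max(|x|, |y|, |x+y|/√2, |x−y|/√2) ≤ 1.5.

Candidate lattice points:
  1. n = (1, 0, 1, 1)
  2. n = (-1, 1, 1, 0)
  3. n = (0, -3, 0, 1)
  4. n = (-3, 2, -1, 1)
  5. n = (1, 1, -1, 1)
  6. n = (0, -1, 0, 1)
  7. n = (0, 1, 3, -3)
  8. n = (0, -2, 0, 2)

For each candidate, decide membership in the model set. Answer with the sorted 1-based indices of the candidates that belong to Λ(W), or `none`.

6

Internal map: ζ^{3j} for j=0..3 gives (1,0), (−√2/2,√2/2), (0,−1), (√2/2,√2/2).
#1 (1, 0, 1, 1): internal (1.70711, -0.29289); octagon support 1.70711 vs apothem 1.5 → ∉ W
#2 (-1, 1, 1, 0): internal (-1.70711, -0.29289); octagon support 1.70711 vs apothem 1.5 → ∉ W
#3 (0, -3, 0, 1): internal (2.82843, -1.41421); octagon support 3.00000 vs apothem 1.5 → ∉ W
#4 (-3, 2, -1, 1): internal (-3.70711, 3.12132); octagon support 4.82843 vs apothem 1.5 → ∉ W
#5 (1, 1, -1, 1): internal (1.00000, 2.41421); octagon support 2.41421 vs apothem 1.5 → ∉ W
#6 (0, -1, 0, 1): internal (1.41421, 0.00000); octagon support 1.41421 vs apothem 1.5 → ∈ W
#7 (0, 1, 3, -3): internal (-2.82843, -4.41421); octagon support 5.12132 vs apothem 1.5 → ∉ W
#8 (0, -2, 0, 2): internal (2.82843, 0.00000); octagon support 2.82843 vs apothem 1.5 → ∉ W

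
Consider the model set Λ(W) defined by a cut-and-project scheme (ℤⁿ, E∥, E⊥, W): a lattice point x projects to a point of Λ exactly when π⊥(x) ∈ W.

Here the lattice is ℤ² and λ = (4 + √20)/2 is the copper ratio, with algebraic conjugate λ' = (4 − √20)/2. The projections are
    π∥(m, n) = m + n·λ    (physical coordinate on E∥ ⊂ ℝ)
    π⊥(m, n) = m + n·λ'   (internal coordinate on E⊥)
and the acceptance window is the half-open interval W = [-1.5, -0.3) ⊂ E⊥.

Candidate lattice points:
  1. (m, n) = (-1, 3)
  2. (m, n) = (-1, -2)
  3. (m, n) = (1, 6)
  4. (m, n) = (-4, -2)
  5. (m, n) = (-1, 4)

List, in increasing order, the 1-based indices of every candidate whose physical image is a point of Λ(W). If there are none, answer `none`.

Compute λ' = (4−√20)/2 = -0.23607, so π⊥(m,n) = m -0.23607·n.
#1 (-1,3): internal coord -1 + (3)·λ' = -1.70820; -1.70820 ∉ [-1.5, -0.3) → out
#2 (-1,-2): internal coord -1 + (-2)·λ' = -0.52786; -0.52786 ∈ [-1.5, -0.3) → IN Λ
#3 (1,6): internal coord 1 + (6)·λ' = -0.41641; -0.41641 ∈ [-1.5, -0.3) → IN Λ
#4 (-4,-2): internal coord -4 + (-2)·λ' = -3.52786; -3.52786 ∉ [-1.5, -0.3) → out
#5 (-1,4): internal coord -1 + (4)·λ' = -1.94427; -1.94427 ∉ [-1.5, -0.3) → out

2, 3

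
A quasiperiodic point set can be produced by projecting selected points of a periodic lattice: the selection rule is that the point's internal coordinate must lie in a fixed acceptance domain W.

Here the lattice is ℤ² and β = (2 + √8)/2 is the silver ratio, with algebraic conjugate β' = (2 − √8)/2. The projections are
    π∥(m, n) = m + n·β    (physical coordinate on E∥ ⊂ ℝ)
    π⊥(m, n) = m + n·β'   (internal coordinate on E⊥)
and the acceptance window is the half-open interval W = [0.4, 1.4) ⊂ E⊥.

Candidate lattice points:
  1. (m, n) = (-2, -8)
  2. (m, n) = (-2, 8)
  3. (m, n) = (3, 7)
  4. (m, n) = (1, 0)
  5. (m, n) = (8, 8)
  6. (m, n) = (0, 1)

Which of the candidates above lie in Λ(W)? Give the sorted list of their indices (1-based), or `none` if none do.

Compute β' = (2−√8)/2 = -0.414214, so π⊥(m,n) = m -0.414214·n.
#1 (-2,-8): internal coord -2 + (-8)·β' = +1.313708; +1.313708 ∈ [0.4, 1.4) → IN Λ
#2 (-2,8): internal coord -2 + (8)·β' = -5.313708; -5.313708 ∉ [0.4, 1.4) → out
#3 (3,7): internal coord 3 + (7)·β' = +0.100505; +0.100505 ∉ [0.4, 1.4) → out
#4 (1,0): internal coord 1 + (0)·β' = +1.000000; +1.000000 ∈ [0.4, 1.4) → IN Λ
#5 (8,8): internal coord 8 + (8)·β' = +4.686292; +4.686292 ∉ [0.4, 1.4) → out
#6 (0,1): internal coord 0 + (1)·β' = -0.414214; -0.414214 ∉ [0.4, 1.4) → out

1, 4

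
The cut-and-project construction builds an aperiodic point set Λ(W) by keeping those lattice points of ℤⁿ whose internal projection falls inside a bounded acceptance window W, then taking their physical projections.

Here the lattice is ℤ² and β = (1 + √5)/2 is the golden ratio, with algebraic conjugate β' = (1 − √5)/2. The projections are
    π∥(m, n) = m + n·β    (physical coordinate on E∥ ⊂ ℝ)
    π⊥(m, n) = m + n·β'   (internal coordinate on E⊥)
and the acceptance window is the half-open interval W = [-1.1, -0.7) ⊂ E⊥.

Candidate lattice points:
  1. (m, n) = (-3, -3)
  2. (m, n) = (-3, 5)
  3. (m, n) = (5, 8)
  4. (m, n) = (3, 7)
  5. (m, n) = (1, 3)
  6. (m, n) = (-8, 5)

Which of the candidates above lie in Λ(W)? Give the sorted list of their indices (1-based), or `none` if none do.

β' = (1−√5)/2 ≈ -0.618034.
[1] lift (-3,-3): star map gives -1.145898; window check -1.1 ≤ -1.145898 < -0.7 is false → out
[2] lift (-3,5): star map gives -6.090170; window check -1.1 ≤ -6.090170 < -0.7 is false → out
[3] lift (5,8): star map gives 0.055728; window check -1.1 ≤ 0.055728 < -0.7 is false → out
[4] lift (3,7): star map gives -1.326238; window check -1.1 ≤ -1.326238 < -0.7 is false → out
[5] lift (1,3): star map gives -0.854102; window check -1.1 ≤ -0.854102 < -0.7 is true → IN Λ
[6] lift (-8,5): star map gives -11.090170; window check -1.1 ≤ -11.090170 < -0.7 is false → out

5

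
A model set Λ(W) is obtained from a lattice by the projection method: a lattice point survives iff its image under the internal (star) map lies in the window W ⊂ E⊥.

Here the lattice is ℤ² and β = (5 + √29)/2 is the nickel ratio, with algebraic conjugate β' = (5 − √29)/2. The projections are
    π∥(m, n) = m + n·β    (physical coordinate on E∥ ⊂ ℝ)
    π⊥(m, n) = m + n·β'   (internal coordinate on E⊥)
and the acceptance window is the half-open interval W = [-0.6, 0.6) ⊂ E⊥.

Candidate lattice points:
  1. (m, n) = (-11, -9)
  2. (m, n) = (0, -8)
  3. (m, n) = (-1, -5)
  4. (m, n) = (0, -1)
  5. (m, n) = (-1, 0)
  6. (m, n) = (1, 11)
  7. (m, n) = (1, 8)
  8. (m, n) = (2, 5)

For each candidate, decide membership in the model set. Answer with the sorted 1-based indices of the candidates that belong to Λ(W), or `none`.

3, 4, 7

Compute β' = (5−√29)/2 = -0.19258, so π⊥(m,n) = m -0.19258·n.
#1 (-11,-9): internal coord -11 + (-9)·β' = -9.26676; -9.26676 ∉ [-0.6, 0.6) → out
#2 (0,-8): internal coord 0 + (-8)·β' = +1.54066; +1.54066 ∉ [-0.6, 0.6) → out
#3 (-1,-5): internal coord -1 + (-5)·β' = -0.03709; -0.03709 ∈ [-0.6, 0.6) → IN Λ
#4 (0,-1): internal coord 0 + (-1)·β' = +0.19258; +0.19258 ∈ [-0.6, 0.6) → IN Λ
#5 (-1,0): internal coord -1 + (0)·β' = -1.00000; -1.00000 ∉ [-0.6, 0.6) → out
#6 (1,11): internal coord 1 + (11)·β' = -1.11841; -1.11841 ∉ [-0.6, 0.6) → out
#7 (1,8): internal coord 1 + (8)·β' = -0.54066; -0.54066 ∈ [-0.6, 0.6) → IN Λ
#8 (2,5): internal coord 2 + (5)·β' = +1.03709; +1.03709 ∉ [-0.6, 0.6) → out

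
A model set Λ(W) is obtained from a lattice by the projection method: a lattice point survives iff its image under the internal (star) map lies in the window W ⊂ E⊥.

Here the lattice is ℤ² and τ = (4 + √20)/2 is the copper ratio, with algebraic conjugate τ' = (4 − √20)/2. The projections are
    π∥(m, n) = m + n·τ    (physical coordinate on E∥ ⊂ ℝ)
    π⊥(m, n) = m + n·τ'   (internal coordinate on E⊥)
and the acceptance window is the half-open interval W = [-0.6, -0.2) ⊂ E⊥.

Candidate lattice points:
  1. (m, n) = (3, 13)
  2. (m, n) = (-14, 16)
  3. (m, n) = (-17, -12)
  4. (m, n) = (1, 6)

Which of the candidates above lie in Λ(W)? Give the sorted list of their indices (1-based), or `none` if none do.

τ' = (4−√20)/2 ≈ -0.23607.
candidate 1: (m,n)=(3,13) → π∥ = 3+13·τ ≈ 58.06888, π⊥ = 3+13·τ' ≈ -0.06888 ∉ [-0.6, -0.2) ⇒ out
candidate 2: (m,n)=(-14,16) → π∥ = -14+16·τ ≈ 53.77709, π⊥ = -14+16·τ' ≈ -17.77709 ∉ [-0.6, -0.2) ⇒ out
candidate 3: (m,n)=(-17,-12) → π∥ = -17-12·τ ≈ -67.83282, π⊥ = -17-12·τ' ≈ -14.16718 ∉ [-0.6, -0.2) ⇒ out
candidate 4: (m,n)=(1,6) → π∥ = 1+6·τ ≈ 26.41641, π⊥ = 1+6·τ' ≈ -0.41641 ∈ [-0.6, -0.2) ⇒ IN Λ

4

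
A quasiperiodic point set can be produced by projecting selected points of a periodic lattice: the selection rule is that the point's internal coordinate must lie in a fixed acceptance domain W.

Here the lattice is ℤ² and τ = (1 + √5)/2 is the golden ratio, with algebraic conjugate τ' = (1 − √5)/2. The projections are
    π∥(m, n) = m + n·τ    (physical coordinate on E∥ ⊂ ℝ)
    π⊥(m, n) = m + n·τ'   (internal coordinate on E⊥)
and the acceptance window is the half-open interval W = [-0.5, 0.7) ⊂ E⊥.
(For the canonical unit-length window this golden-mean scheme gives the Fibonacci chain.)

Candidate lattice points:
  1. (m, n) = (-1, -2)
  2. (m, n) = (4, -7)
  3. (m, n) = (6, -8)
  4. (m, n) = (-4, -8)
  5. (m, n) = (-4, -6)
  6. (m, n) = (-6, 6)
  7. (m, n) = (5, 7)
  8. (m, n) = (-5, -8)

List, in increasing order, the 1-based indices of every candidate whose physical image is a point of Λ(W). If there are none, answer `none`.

1, 5, 7, 8

Numerically τ ≈ 1.6180 and τ' = −1/τ ≈ -0.6180.
candidate 1: (m,n)=(-1,-2) → π∥ = -1-2·τ ≈ -4.2361, π⊥ = -1-2·τ' ≈ 0.2361 ∈ [-0.5, 0.7) ⇒ IN Λ
candidate 2: (m,n)=(4,-7) → π∥ = 4-7·τ ≈ -7.3262, π⊥ = 4-7·τ' ≈ 8.3262 ∉ [-0.5, 0.7) ⇒ out
candidate 3: (m,n)=(6,-8) → π∥ = 6-8·τ ≈ -6.9443, π⊥ = 6-8·τ' ≈ 10.9443 ∉ [-0.5, 0.7) ⇒ out
candidate 4: (m,n)=(-4,-8) → π∥ = -4-8·τ ≈ -16.9443, π⊥ = -4-8·τ' ≈ 0.9443 ∉ [-0.5, 0.7) ⇒ out
candidate 5: (m,n)=(-4,-6) → π∥ = -4-6·τ ≈ -13.7082, π⊥ = -4-6·τ' ≈ -0.2918 ∈ [-0.5, 0.7) ⇒ IN Λ
candidate 6: (m,n)=(-6,6) → π∥ = -6+6·τ ≈ 3.7082, π⊥ = -6+6·τ' ≈ -9.7082 ∉ [-0.5, 0.7) ⇒ out
candidate 7: (m,n)=(5,7) → π∥ = 5+7·τ ≈ 16.3262, π⊥ = 5+7·τ' ≈ 0.6738 ∈ [-0.5, 0.7) ⇒ IN Λ
candidate 8: (m,n)=(-5,-8) → π∥ = -5-8·τ ≈ -17.9443, π⊥ = -5-8·τ' ≈ -0.0557 ∈ [-0.5, 0.7) ⇒ IN Λ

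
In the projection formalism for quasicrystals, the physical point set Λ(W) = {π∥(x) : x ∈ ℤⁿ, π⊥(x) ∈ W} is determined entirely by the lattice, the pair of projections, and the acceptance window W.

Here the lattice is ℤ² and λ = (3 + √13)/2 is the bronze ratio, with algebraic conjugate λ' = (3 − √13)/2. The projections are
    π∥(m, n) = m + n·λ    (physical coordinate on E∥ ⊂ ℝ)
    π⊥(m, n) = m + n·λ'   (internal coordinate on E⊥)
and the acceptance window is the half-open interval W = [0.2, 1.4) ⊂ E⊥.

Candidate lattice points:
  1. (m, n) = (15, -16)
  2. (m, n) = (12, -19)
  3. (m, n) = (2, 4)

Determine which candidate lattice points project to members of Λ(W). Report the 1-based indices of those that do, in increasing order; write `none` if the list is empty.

Compute λ' = (3−√13)/2 = -0.30278, so π⊥(m,n) = m -0.30278·n.
#1 (15,-16): internal coord 15 + (-16)·λ' = +19.84441; +19.84441 ∉ [0.2, 1.4) → out
#2 (12,-19): internal coord 12 + (-19)·λ' = +17.75274; +17.75274 ∉ [0.2, 1.4) → out
#3 (2,4): internal coord 2 + (4)·λ' = +0.78890; +0.78890 ∈ [0.2, 1.4) → IN Λ

3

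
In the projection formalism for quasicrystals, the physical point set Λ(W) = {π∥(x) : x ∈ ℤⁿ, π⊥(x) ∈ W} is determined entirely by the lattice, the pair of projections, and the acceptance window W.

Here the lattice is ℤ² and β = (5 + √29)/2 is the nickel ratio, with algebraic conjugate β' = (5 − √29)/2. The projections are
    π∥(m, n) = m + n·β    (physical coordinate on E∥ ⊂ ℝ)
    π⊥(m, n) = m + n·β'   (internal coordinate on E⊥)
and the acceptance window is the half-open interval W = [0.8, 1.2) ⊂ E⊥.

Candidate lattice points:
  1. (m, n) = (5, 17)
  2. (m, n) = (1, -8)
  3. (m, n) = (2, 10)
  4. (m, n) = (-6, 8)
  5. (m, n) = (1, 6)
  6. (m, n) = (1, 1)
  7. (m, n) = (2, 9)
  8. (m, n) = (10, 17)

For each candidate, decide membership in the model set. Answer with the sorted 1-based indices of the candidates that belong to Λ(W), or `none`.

Numerically β ≈ 5.1926 and β' = −1/β ≈ -0.1926.
candidate 1: (m,n)=(5,17) → π∥ = 5+17·β ≈ 93.2739, π⊥ = 5+17·β' ≈ 1.7261 ∉ [0.8, 1.2) ⇒ out
candidate 2: (m,n)=(1,-8) → π∥ = 1-8·β ≈ -40.5407, π⊥ = 1-8·β' ≈ 2.5407 ∉ [0.8, 1.2) ⇒ out
candidate 3: (m,n)=(2,10) → π∥ = 2+10·β ≈ 53.9258, π⊥ = 2+10·β' ≈ 0.0742 ∉ [0.8, 1.2) ⇒ out
candidate 4: (m,n)=(-6,8) → π∥ = -6+8·β ≈ 35.5407, π⊥ = -6+8·β' ≈ -7.5407 ∉ [0.8, 1.2) ⇒ out
candidate 5: (m,n)=(1,6) → π∥ = 1+6·β ≈ 32.1555, π⊥ = 1+6·β' ≈ -0.1555 ∉ [0.8, 1.2) ⇒ out
candidate 6: (m,n)=(1,1) → π∥ = 1+1·β ≈ 6.1926, π⊥ = 1+1·β' ≈ 0.8074 ∈ [0.8, 1.2) ⇒ IN Λ
candidate 7: (m,n)=(2,9) → π∥ = 2+9·β ≈ 48.7332, π⊥ = 2+9·β' ≈ 0.2668 ∉ [0.8, 1.2) ⇒ out
candidate 8: (m,n)=(10,17) → π∥ = 10+17·β ≈ 98.2739, π⊥ = 10+17·β' ≈ 6.7261 ∉ [0.8, 1.2) ⇒ out

6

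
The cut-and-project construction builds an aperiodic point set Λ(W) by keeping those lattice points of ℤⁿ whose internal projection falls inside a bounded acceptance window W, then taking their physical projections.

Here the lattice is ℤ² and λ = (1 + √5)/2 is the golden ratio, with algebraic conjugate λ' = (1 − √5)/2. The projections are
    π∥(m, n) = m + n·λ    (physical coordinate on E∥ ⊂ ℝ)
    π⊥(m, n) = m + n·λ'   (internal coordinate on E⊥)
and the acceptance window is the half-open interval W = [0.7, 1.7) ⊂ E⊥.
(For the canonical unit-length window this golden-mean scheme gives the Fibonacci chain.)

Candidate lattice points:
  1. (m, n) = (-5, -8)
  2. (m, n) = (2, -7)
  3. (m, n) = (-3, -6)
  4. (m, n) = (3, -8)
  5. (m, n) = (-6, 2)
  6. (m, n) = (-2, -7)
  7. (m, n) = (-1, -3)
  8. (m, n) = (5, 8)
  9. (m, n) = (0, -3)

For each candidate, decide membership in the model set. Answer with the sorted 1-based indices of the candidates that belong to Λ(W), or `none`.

Compute λ' = (1−√5)/2 = -0.6180, so π⊥(m,n) = m -0.6180·n.
#1 (-5,-8): internal coord -5 + (-8)·λ' = -0.0557; -0.0557 ∉ [0.7, 1.7) → out
#2 (2,-7): internal coord 2 + (-7)·λ' = +6.3262; +6.3262 ∉ [0.7, 1.7) → out
#3 (-3,-6): internal coord -3 + (-6)·λ' = +0.7082; +0.7082 ∈ [0.7, 1.7) → IN Λ
#4 (3,-8): internal coord 3 + (-8)·λ' = +7.9443; +7.9443 ∉ [0.7, 1.7) → out
#5 (-6,2): internal coord -6 + (2)·λ' = -7.2361; -7.2361 ∉ [0.7, 1.7) → out
#6 (-2,-7): internal coord -2 + (-7)·λ' = +2.3262; +2.3262 ∉ [0.7, 1.7) → out
#7 (-1,-3): internal coord -1 + (-3)·λ' = +0.8541; +0.8541 ∈ [0.7, 1.7) → IN Λ
#8 (5,8): internal coord 5 + (8)·λ' = +0.0557; +0.0557 ∉ [0.7, 1.7) → out
#9 (0,-3): internal coord 0 + (-3)·λ' = +1.8541; +1.8541 ∉ [0.7, 1.7) → out

3, 7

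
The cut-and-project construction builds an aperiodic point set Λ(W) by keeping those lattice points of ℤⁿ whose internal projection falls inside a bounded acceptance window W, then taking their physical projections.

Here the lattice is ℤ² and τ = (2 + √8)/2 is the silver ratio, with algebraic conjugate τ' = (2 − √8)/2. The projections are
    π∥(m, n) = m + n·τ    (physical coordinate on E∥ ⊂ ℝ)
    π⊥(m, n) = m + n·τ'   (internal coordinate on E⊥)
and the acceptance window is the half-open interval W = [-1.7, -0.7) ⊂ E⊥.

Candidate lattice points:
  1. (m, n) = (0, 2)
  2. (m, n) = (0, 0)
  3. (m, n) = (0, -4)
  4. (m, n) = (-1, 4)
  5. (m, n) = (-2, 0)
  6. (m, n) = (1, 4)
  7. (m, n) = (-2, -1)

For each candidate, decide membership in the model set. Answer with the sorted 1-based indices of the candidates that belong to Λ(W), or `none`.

τ' = (2−√8)/2 ≈ -0.414214.
#1 (0,2): internal coord 0 + (2)·τ' = -0.828427; -0.828427 ∈ [-1.7, -0.7) → IN Λ
#2 (0,0): internal coord 0 + (0)·τ' = +0.000000; +0.000000 ∉ [-1.7, -0.7) → out
#3 (0,-4): internal coord 0 + (-4)·τ' = +1.656854; +1.656854 ∉ [-1.7, -0.7) → out
#4 (-1,4): internal coord -1 + (4)·τ' = -2.656854; -2.656854 ∉ [-1.7, -0.7) → out
#5 (-2,0): internal coord -2 + (0)·τ' = -2.000000; -2.000000 ∉ [-1.7, -0.7) → out
#6 (1,4): internal coord 1 + (4)·τ' = -0.656854; -0.656854 ∉ [-1.7, -0.7) → out
#7 (-2,-1): internal coord -2 + (-1)·τ' = -1.585786; -1.585786 ∈ [-1.7, -0.7) → IN Λ

1, 7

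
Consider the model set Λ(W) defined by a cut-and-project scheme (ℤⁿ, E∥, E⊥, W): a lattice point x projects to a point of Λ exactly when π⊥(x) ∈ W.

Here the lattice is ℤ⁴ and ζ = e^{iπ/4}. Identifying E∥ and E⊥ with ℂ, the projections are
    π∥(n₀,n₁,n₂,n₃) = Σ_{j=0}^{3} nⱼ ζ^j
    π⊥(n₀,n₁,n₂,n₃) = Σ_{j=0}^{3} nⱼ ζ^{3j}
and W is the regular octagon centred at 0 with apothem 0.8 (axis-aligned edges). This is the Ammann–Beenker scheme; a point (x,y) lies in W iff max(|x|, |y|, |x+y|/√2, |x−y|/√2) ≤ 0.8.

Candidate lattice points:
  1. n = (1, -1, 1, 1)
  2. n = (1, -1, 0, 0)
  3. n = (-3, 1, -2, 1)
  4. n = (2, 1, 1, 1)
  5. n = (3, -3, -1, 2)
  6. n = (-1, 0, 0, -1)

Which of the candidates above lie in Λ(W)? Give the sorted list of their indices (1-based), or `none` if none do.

none

π⊥(n) = n₀ + n₁ζ³ + n₂ζ⁶ + n₃ζ⁹ where ζ = e^{iπ/4}.
#1 (1, -1, 1, 1): internal (2.414214, -1.000000); octagon support 2.414214 vs apothem 0.8 → ∉ W
#2 (1, -1, 0, 0): internal (1.707107, -0.707107); octagon support 1.707107 vs apothem 0.8 → ∉ W
#3 (-3, 1, -2, 1): internal (-3.000000, 3.414214); octagon support 4.535534 vs apothem 0.8 → ∉ W
#4 (2, 1, 1, 1): internal (2.000000, 0.414214); octagon support 2.000000 vs apothem 0.8 → ∉ W
#5 (3, -3, -1, 2): internal (6.535534, 0.292893); octagon support 6.535534 vs apothem 0.8 → ∉ W
#6 (-1, 0, 0, -1): internal (-1.707107, -0.707107); octagon support 1.707107 vs apothem 0.8 → ∉ W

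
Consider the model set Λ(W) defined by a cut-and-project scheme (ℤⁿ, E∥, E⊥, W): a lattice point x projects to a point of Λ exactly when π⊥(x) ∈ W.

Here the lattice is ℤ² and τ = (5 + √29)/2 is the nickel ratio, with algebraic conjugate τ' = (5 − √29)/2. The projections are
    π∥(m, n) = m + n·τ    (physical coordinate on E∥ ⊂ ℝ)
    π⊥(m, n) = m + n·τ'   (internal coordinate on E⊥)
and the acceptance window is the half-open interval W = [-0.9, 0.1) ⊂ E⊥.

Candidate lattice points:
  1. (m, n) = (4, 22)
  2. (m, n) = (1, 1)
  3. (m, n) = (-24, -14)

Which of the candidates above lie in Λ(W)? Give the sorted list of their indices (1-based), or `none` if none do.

τ' = (5−√29)/2 ≈ -0.1926.
candidate 1: (m,n)=(4,22) → π∥ = 4+22·τ ≈ 118.2368, π⊥ = 4+22·τ' ≈ -0.2368 ∈ [-0.9, 0.1) ⇒ IN Λ
candidate 2: (m,n)=(1,1) → π∥ = 1+1·τ ≈ 6.1926, π⊥ = 1+1·τ' ≈ 0.8074 ∉ [-0.9, 0.1) ⇒ out
candidate 3: (m,n)=(-24,-14) → π∥ = -24-14·τ ≈ -96.6962, π⊥ = -24-14·τ' ≈ -21.3038 ∉ [-0.9, 0.1) ⇒ out

1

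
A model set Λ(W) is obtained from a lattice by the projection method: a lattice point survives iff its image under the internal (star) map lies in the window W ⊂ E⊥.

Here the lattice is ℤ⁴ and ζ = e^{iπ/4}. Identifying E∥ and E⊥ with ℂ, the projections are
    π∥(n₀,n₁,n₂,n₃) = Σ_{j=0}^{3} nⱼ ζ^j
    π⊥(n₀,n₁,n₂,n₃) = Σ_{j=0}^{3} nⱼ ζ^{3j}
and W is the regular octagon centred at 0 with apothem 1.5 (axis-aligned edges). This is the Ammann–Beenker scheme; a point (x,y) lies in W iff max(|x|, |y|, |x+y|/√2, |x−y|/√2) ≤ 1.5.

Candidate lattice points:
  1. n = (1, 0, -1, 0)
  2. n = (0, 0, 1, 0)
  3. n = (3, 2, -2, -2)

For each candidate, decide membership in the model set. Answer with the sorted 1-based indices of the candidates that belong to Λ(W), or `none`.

1, 2

π⊥(n) = n₀ + n₁ζ³ + n₂ζ⁶ + n₃ζ⁹ where ζ = e^{iπ/4}.
#1 (1, 0, -1, 0): internal (1.0000, 1.0000); octagon support 1.4142 vs apothem 1.5 → ∈ W
#2 (0, 0, 1, 0): internal (0.0000, -1.0000); octagon support 1.0000 vs apothem 1.5 → ∈ W
#3 (3, 2, -2, -2): internal (0.1716, 2.0000); octagon support 2.0000 vs apothem 1.5 → ∉ W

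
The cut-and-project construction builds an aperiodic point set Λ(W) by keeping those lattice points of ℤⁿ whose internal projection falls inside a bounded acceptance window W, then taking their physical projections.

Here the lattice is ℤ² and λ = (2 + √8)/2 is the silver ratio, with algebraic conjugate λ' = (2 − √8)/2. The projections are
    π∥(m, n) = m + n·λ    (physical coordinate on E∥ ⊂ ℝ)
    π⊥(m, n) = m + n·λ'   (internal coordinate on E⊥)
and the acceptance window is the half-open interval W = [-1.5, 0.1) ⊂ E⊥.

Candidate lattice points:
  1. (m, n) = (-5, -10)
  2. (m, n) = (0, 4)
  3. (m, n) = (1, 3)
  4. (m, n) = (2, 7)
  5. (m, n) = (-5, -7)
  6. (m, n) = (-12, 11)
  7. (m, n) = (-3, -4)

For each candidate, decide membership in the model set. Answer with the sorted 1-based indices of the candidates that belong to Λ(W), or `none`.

Compute λ' = (2−√8)/2 = -0.414214, so π⊥(m,n) = m -0.414214·n.
[1] lift (-5,-10): star map gives -0.857864; window check -1.5 ≤ -0.857864 < 0.1 is true → IN Λ
[2] lift (0,4): star map gives -1.656854; window check -1.5 ≤ -1.656854 < 0.1 is false → out
[3] lift (1,3): star map gives -0.242641; window check -1.5 ≤ -0.242641 < 0.1 is true → IN Λ
[4] lift (2,7): star map gives -0.899495; window check -1.5 ≤ -0.899495 < 0.1 is true → IN Λ
[5] lift (-5,-7): star map gives -2.100505; window check -1.5 ≤ -2.100505 < 0.1 is false → out
[6] lift (-12,11): star map gives -16.556349; window check -1.5 ≤ -16.556349 < 0.1 is false → out
[7] lift (-3,-4): star map gives -1.343146; window check -1.5 ≤ -1.343146 < 0.1 is true → IN Λ

1, 3, 4, 7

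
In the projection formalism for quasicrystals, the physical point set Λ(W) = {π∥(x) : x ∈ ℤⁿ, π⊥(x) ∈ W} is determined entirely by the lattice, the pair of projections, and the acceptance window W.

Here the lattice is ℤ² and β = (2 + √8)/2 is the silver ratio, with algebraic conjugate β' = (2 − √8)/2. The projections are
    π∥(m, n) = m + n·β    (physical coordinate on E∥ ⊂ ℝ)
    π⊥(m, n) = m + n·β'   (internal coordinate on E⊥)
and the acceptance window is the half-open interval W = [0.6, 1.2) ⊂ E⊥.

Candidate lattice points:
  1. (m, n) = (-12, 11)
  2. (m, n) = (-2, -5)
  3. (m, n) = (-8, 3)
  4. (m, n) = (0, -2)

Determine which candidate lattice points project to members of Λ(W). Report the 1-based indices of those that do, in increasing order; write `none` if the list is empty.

Numerically β ≈ 2.41421 and β' = −1/β ≈ -0.41421.
[1] lift (-12,11): star map gives -16.55635; window check 0.6 ≤ -16.55635 < 1.2 is false → out
[2] lift (-2,-5): star map gives 0.07107; window check 0.6 ≤ 0.07107 < 1.2 is false → out
[3] lift (-8,3): star map gives -9.24264; window check 0.6 ≤ -9.24264 < 1.2 is false → out
[4] lift (0,-2): star map gives 0.82843; window check 0.6 ≤ 0.82843 < 1.2 is true → IN Λ

4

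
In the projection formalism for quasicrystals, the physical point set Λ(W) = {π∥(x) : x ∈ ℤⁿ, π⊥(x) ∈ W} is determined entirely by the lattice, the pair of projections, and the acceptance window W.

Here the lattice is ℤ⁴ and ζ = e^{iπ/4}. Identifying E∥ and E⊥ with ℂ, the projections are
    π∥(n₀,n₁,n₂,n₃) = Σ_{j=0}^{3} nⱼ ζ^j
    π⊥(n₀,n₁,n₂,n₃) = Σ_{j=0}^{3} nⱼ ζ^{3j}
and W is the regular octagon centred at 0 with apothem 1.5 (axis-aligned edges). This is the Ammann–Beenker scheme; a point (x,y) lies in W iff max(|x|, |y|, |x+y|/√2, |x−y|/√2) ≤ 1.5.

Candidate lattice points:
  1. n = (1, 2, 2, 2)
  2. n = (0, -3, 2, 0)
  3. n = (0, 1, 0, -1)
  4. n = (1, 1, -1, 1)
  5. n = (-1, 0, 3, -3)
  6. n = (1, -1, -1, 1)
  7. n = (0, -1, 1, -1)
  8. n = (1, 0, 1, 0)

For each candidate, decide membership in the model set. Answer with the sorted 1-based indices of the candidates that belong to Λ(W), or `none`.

Internal map: ζ^{3j} for j=0..3 gives (1,0), (−√2/2,√2/2), (0,−1), (√2/2,√2/2).
#1 (1, 2, 2, 2): internal (1.000000, 0.828427); octagon support 1.292893 vs apothem 1.5 → ∈ W
#2 (0, -3, 2, 0): internal (2.121320, -4.121320); octagon support 4.414214 vs apothem 1.5 → ∉ W
#3 (0, 1, 0, -1): internal (-1.414214, 0.000000); octagon support 1.414214 vs apothem 1.5 → ∈ W
#4 (1, 1, -1, 1): internal (1.000000, 2.414214); octagon support 2.414214 vs apothem 1.5 → ∉ W
#5 (-1, 0, 3, -3): internal (-3.121320, -5.121320); octagon support 5.828427 vs apothem 1.5 → ∉ W
#6 (1, -1, -1, 1): internal (2.414214, 1.000000); octagon support 2.414214 vs apothem 1.5 → ∉ W
#7 (0, -1, 1, -1): internal (0.000000, -2.414214); octagon support 2.414214 vs apothem 1.5 → ∉ W
#8 (1, 0, 1, 0): internal (1.000000, -1.000000); octagon support 1.414214 vs apothem 1.5 → ∈ W

1, 3, 8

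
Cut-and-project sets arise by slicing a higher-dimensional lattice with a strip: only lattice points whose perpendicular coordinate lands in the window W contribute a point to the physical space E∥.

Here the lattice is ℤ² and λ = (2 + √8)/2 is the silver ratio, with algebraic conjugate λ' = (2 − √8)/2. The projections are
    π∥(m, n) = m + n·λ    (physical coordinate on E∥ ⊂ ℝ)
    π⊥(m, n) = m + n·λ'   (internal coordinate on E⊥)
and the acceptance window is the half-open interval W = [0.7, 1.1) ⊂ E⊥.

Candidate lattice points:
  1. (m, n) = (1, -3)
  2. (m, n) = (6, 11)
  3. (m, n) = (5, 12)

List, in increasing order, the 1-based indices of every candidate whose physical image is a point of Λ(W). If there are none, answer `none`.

Compute λ' = (2−√8)/2 = -0.4142, so π⊥(m,n) = m -0.4142·n.
candidate 1: (m,n)=(1,-3) → π∥ = 1-3·λ ≈ -6.2426, π⊥ = 1-3·λ' ≈ 2.2426 ∉ [0.7, 1.1) ⇒ out
candidate 2: (m,n)=(6,11) → π∥ = 6+11·λ ≈ 32.5563, π⊥ = 6+11·λ' ≈ 1.4437 ∉ [0.7, 1.1) ⇒ out
candidate 3: (m,n)=(5,12) → π∥ = 5+12·λ ≈ 33.9706, π⊥ = 5+12·λ' ≈ 0.0294 ∉ [0.7, 1.1) ⇒ out

none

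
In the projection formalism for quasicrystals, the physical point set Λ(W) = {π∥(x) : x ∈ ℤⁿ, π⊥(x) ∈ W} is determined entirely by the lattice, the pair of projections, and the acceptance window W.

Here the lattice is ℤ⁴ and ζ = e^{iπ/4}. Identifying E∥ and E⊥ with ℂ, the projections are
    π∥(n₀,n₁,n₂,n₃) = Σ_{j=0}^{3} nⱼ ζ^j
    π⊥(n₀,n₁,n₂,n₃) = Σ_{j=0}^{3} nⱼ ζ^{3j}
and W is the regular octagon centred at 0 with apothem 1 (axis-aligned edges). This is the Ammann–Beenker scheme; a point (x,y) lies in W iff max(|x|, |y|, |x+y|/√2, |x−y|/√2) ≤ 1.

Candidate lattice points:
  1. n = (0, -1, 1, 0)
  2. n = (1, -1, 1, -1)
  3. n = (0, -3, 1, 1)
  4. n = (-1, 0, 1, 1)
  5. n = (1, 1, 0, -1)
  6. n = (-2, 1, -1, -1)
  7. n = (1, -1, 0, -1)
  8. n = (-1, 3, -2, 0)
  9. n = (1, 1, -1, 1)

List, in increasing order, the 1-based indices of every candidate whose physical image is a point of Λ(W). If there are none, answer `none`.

π⊥(n) = n₀ + n₁ζ³ + n₂ζ⁶ + n₃ζ⁹ where ζ = e^{iπ/4}.
candidate 1: n = (0, -1, 1, 0) → π⊥ ≈ (+0.707107, -1.707107); max(|x|,|y|,|x±y|/√2) = 1.707107 > 1 ⇒ ∉ W
candidate 2: n = (1, -1, 1, -1) → π⊥ ≈ (+1.000000, -2.414214); max(|x|,|y|,|x±y|/√2) = 2.414214 > 1 ⇒ ∉ W
candidate 3: n = (0, -3, 1, 1) → π⊥ ≈ (+2.828427, -2.414214); max(|x|,|y|,|x±y|/√2) = 3.707107 > 1 ⇒ ∉ W
candidate 4: n = (-1, 0, 1, 1) → π⊥ ≈ (-0.292893, -0.292893); max(|x|,|y|,|x±y|/√2) = 0.414214 ≤ 1 ⇒ ∈ W
candidate 5: n = (1, 1, 0, -1) → π⊥ ≈ (-0.414214, +0.000000); max(|x|,|y|,|x±y|/√2) = 0.414214 ≤ 1 ⇒ ∈ W
candidate 6: n = (-2, 1, -1, -1) → π⊥ ≈ (-3.414214, +1.000000); max(|x|,|y|,|x±y|/√2) = 3.414214 > 1 ⇒ ∉ W
candidate 7: n = (1, -1, 0, -1) → π⊥ ≈ (+1.000000, -1.414214); max(|x|,|y|,|x±y|/√2) = 1.707107 > 1 ⇒ ∉ W
candidate 8: n = (-1, 3, -2, 0) → π⊥ ≈ (-3.121320, +4.121320); max(|x|,|y|,|x±y|/√2) = 5.121320 > 1 ⇒ ∉ W
candidate 9: n = (1, 1, -1, 1) → π⊥ ≈ (+1.000000, +2.414214); max(|x|,|y|,|x±y|/√2) = 2.414214 > 1 ⇒ ∉ W

4, 5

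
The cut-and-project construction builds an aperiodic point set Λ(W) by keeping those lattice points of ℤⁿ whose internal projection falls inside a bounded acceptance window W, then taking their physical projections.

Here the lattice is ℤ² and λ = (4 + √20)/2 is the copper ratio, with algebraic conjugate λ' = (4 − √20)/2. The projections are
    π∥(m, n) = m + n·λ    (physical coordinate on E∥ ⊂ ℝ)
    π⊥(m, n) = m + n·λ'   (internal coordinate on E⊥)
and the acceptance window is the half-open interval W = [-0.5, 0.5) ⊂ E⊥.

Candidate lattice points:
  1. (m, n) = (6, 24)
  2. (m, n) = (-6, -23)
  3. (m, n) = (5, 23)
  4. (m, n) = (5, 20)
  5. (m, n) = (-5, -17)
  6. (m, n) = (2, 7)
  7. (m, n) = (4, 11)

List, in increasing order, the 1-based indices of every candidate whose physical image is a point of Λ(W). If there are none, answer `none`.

λ' = (4−√20)/2 ≈ -0.23607.
[1] lift (6,24): star map gives 0.33437; window check -0.5 ≤ 0.33437 < 0.5 is true → IN Λ
[2] lift (-6,-23): star map gives -0.57044; window check -0.5 ≤ -0.57044 < 0.5 is false → out
[3] lift (5,23): star map gives -0.42956; window check -0.5 ≤ -0.42956 < 0.5 is true → IN Λ
[4] lift (5,20): star map gives 0.27864; window check -0.5 ≤ 0.27864 < 0.5 is true → IN Λ
[5] lift (-5,-17): star map gives -0.98684; window check -0.5 ≤ -0.98684 < 0.5 is false → out
[6] lift (2,7): star map gives 0.34752; window check -0.5 ≤ 0.34752 < 0.5 is true → IN Λ
[7] lift (4,11): star map gives 1.40325; window check -0.5 ≤ 1.40325 < 0.5 is false → out

1, 3, 4, 6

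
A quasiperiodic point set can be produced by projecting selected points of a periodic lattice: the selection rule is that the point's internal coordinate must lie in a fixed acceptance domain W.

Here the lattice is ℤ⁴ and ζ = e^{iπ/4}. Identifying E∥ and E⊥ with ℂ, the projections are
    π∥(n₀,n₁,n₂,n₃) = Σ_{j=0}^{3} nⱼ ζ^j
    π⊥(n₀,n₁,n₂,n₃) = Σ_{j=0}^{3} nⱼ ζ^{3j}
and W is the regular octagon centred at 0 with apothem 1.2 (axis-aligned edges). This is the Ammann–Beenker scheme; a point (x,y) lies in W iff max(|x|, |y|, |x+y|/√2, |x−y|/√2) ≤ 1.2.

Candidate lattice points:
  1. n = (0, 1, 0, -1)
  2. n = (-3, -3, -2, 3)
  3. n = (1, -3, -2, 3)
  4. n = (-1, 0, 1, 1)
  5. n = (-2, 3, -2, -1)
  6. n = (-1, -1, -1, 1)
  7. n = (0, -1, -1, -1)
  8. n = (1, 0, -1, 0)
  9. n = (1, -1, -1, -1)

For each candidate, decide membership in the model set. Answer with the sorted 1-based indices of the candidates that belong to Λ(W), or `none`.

4, 6, 7, 9

Internal map: ζ^{3j} for j=0..3 gives (1,0), (−√2/2,√2/2), (0,−1), (√2/2,√2/2).
#1 (0, 1, 0, -1): internal (-1.4142, 0.0000); octagon support 1.4142 vs apothem 1.2 → ∉ W
#2 (-3, -3, -2, 3): internal (1.2426, 2.0000); octagon support 2.2929 vs apothem 1.2 → ∉ W
#3 (1, -3, -2, 3): internal (5.2426, 2.0000); octagon support 5.2426 vs apothem 1.2 → ∉ W
#4 (-1, 0, 1, 1): internal (-0.2929, -0.2929); octagon support 0.4142 vs apothem 1.2 → ∈ W
#5 (-2, 3, -2, -1): internal (-4.8284, 3.4142); octagon support 5.8284 vs apothem 1.2 → ∉ W
#6 (-1, -1, -1, 1): internal (0.4142, 1.0000); octagon support 1.0000 vs apothem 1.2 → ∈ W
#7 (0, -1, -1, -1): internal (0.0000, -0.4142); octagon support 0.4142 vs apothem 1.2 → ∈ W
#8 (1, 0, -1, 0): internal (1.0000, 1.0000); octagon support 1.4142 vs apothem 1.2 → ∉ W
#9 (1, -1, -1, -1): internal (1.0000, -0.4142); octagon support 1.0000 vs apothem 1.2 → ∈ W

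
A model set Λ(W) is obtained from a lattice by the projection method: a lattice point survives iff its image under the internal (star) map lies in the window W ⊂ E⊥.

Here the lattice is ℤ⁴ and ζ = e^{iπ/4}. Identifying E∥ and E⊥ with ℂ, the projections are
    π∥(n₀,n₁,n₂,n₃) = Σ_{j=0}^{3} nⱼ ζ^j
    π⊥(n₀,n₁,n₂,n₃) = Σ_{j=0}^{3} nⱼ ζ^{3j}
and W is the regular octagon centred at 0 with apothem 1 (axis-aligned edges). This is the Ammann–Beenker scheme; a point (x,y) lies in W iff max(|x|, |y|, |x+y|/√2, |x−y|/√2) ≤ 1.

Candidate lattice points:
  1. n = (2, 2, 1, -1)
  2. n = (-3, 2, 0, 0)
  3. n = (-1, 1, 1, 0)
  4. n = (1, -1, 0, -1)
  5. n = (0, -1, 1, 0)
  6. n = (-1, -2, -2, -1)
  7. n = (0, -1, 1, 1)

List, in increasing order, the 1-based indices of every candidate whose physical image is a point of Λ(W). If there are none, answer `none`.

π⊥(n) = n₀ + n₁ζ³ + n₂ζ⁶ + n₃ζ⁹ where ζ = e^{iπ/4}.
candidate 1: n = (2, 2, 1, -1) → π⊥ ≈ (-0.12132, -0.29289); max(|x|,|y|,|x±y|/√2) = 0.29289 ≤ 1 ⇒ ∈ W
candidate 2: n = (-3, 2, 0, 0) → π⊥ ≈ (-4.41421, +1.41421); max(|x|,|y|,|x±y|/√2) = 4.41421 > 1 ⇒ ∉ W
candidate 3: n = (-1, 1, 1, 0) → π⊥ ≈ (-1.70711, -0.29289); max(|x|,|y|,|x±y|/√2) = 1.70711 > 1 ⇒ ∉ W
candidate 4: n = (1, -1, 0, -1) → π⊥ ≈ (+1.00000, -1.41421); max(|x|,|y|,|x±y|/√2) = 1.70711 > 1 ⇒ ∉ W
candidate 5: n = (0, -1, 1, 0) → π⊥ ≈ (+0.70711, -1.70711); max(|x|,|y|,|x±y|/√2) = 1.70711 > 1 ⇒ ∉ W
candidate 6: n = (-1, -2, -2, -1) → π⊥ ≈ (-0.29289, -0.12132); max(|x|,|y|,|x±y|/√2) = 0.29289 ≤ 1 ⇒ ∈ W
candidate 7: n = (0, -1, 1, 1) → π⊥ ≈ (+1.41421, -1.00000); max(|x|,|y|,|x±y|/√2) = 1.70711 > 1 ⇒ ∉ W

1, 6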